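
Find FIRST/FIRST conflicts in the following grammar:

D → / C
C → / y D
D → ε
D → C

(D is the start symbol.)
FIRST sets of the non-terminals at (or reachable through a nullable prefix from) the front of some alternative:
  FIRST(C) = { '/' }

Productions for D:
  D → / C: FIRST = { '/' }
  D → ε: FIRST = { ε }
  D → C: FIRST = { '/' }
C has only one production, so no FIRST/FIRST conflict is possible there.

Conflict for D: D → / C and D → C
  Overlap: { '/' }

Answer: Yes. D → '/' C / D → C on { '/' }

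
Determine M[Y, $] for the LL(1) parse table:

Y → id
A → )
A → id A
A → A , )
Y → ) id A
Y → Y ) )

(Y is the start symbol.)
Empty (error entry)

To find M[Y, $], we find productions for Y where $ is in the predict set (PREDICT(N → α) = (FIRST(α) \ {ε}) ∪ (FOLLOW(N) if α ⇒* ε)).

Relevant sets:
  FIRST(Y) = { ')', 'id' }

Y → id: PREDICT = { 'id' }
Y → ) id A: PREDICT = { ')' }
Y → Y ) ): PREDICT = { ')', 'id' }

M[Y, $] is empty (no production applies)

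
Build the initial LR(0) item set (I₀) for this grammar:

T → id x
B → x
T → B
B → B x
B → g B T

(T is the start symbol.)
{ [B → . B x], [B → . g B T], [B → . x], [T → . B], [T → . id x], [T' → . T] }

First, augment the grammar with T' → T
I₀ = CLOSURE({ [T' → . T] }):
  [T' → . T] has the dot before T: add [T → . id x], [T → . B]
  [T → . B] has the dot before B: add [B → . x], [B → . B x], [B → . g B T]
No further items can be added.

I₀ = { [B → . B x], [B → . g B T], [B → . x], [T → . B], [T → . id x], [T' → . T] }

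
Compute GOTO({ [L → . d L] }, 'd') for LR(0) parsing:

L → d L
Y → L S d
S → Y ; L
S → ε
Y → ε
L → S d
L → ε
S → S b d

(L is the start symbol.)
{ [L → . S d], [L → . d L], [L → .], [L → d . L], [S → . S b d], [S → . Y ; L], [S → .], [Y → . L S d], [Y → .] }

GOTO(I, 'd') = CLOSURE({ [A → αX.β] : [A → α.Xβ] ∈ I, X = 'd' })

Items with dot before 'd', with the dot advanced:
  [L → . d L] → [L → d . L]
Closure of the advanced items:
  [L → d . L] has the dot before L: add [L → . d L], [L → . S d], [L → .]
  [L → . S d] has the dot before S: add [S → . Y ; L], [S → .], [S → . S b d]
  [S → . Y ; L] has the dot before Y: add [Y → . L S d], [Y → .]

GOTO = { [L → . S d], [L → . d L], [L → .], [L → d . L], [S → . S b d], [S → . Y ; L], [S → .], [Y → . L S d], [Y → .] }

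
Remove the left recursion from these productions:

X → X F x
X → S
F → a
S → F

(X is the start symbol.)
X is directly left-recursive. The standard transformation for
  A → A α₁ | ... | A α_m | β₁ | ... | β_n
is
  A  → β₁ A' | ... | β_n A'
  A' → α₁ A' | ... | α_m A' | ε

X → S becomes X → S X'
X → X F x becomes X' → F x X'
Add X' → ε

Productions for other non-terminals are unchanged:
  F → a
  S → F

Resulting grammar:
X → S X'
X' → F x X'
X' → ε
F → a
S → F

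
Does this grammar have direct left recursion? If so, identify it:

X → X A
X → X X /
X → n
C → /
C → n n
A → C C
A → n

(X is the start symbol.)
Yes, X is left-recursive

X → X A: LEFT RECURSIVE (starts with X)
X → X X /: LEFT RECURSIVE (starts with X)
X → n: starts with n
C → /: starts with '/'
C → n n: starts with n
A → C C: starts with C
A → n: starts with n

The grammar has direct left recursion on: X.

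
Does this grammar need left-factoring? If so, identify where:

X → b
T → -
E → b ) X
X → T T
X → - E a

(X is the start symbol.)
No, left-factoring is not needed

Left-factoring is needed when two productions for the same non-terminal
share a common prefix on the right-hand side.

Productions for X:
  X → b
  X → T T
  X → - E a

No common prefixes found.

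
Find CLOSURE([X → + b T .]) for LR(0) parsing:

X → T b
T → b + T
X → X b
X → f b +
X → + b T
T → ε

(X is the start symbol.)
{ [X → + b T .] }

Start with: [X → + b T .]
The dot is at the end, so nothing is added.

CLOSURE = { [X → + b T .] }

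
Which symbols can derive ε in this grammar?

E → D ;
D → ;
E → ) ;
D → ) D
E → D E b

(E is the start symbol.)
A non-terminal is nullable if it can derive ε (the empty string): either it has an ε-production, or it has a production whose right-hand side consists entirely of nullable non-terminals.

There are no ε-productions, so no non-terminal can derive ε.
No non-terminals are nullable.

Answer: None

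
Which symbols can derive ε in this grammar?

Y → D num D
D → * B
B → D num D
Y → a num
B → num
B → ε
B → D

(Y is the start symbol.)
{ 'B' }

ε-productions: B → ε
So B is immediately nullable.
No further non-terminal can be added: every production for the remaining non-terminals contains a terminal or a non-nullable non-terminal.
Nullable = { 'B' }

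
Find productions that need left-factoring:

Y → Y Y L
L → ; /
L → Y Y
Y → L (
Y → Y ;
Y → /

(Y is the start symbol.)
Yes, Y has productions with common prefix 'Y'

Left-factoring is needed when two productions for the same non-terminal
share a common prefix on the right-hand side.

Productions for Y:
  Y → Y Y L
  Y → L (
  Y → Y ;
  Y → /
Productions for L:
  L → ; /
  L → Y Y

Found common prefix 'Y' in productions for Y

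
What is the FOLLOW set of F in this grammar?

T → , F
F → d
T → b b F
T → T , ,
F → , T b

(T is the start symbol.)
{ $, ',', 'b' }

To compute FOLLOW(F), find every occurrence of F on a right-hand side N → α F β: add FIRST(β) \ {ε}, and if β is empty or nullable also add FOLLOW(N). Iterate to a fixed point.

In T → , F: F is at the end, add FOLLOW(T)
In T → b b F: F is at the end, add FOLLOW(T)

The FOLLOW sets referred to above (computed the same way, to a fixed point):
  FOLLOW(T) = { $, ',', 'b' }

Taking the union: FOLLOW(F) = { $, ',', 'b' }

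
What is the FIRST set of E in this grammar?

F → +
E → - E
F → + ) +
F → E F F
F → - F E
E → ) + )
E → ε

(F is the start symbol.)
From E → - E:
  - '-' is a terminal: add '-' and stop
From E → ) + ):
  - ')' is a terminal: add ')' and stop
From E → ε:
  - ε-production, so ε ∈ FIRST(E)

Collecting: FIRST(E) = { ')', '-', ε }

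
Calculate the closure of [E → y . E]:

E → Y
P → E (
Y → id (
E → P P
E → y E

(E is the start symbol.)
To compute CLOSURE, for each item [A → α.Bβ] where B is a non-terminal, add [B → .γ] for all productions B → γ; repeat for the newly added items until nothing changes.

Start with: [E → y . E]
  [E → y . E] has the dot before E: add [E → . Y], [E → . P P], [E → . y E]
  [E → . Y] has the dot before Y: add [Y → . id (]
  [E → . P P] has the dot before P: add [P → . E (]
No further items can be added.

CLOSURE = { [E → . P P], [E → . Y], [E → . y E], [E → y . E], [P → . E (], [Y → . id (] }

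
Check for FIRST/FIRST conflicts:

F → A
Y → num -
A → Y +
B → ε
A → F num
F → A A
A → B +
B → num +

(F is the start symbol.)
Yes. F → A / F → A A on { '+', 'num' }; A → Y '+' / A → F num on { 'num' }; A → Y '+' / A → B '+' on { 'num' }; A → F num / A → B '+' on { '+', 'num' }

A FIRST/FIRST conflict occurs when two productions N → α and N → β for the same non-terminal have FIRST(α) ∩ FIRST(β) ≠ ∅ (with ε ∈ FIRST of a nullable right-hand side, so two nullable alternatives also conflict).

FIRST sets of the non-terminals at (or reachable through a nullable prefix from) the front of some alternative:
  FIRST(A) = { '+', 'num' }
  FIRST(Y) = { 'num' }
  FIRST(F) = { '+', 'num' }
  FIRST(B) = { 'num', ε }

Productions for F:
  F → A: FIRST = { '+', 'num' }
  F → A A: FIRST = { '+', 'num' }
Productions for A:
  A → Y +: FIRST = { 'num' }
  A → F num: FIRST = { '+', 'num' }
  A → B +: FIRST = { '+', 'num' }
Productions for B:
  B → ε: FIRST = { ε }
  B → num +: FIRST = { 'num' }
Y has only one production, so no FIRST/FIRST conflict is possible there.

Conflict for F: F → A and F → A A
  Overlap: { '+', 'num' }
Conflict for A: A → Y + and A → F num
  Overlap: { 'num' }
Conflict for A: A → Y + and A → B +
  Overlap: { 'num' }
Conflict for A: A → F num and A → B +
  Overlap: { '+', 'num' }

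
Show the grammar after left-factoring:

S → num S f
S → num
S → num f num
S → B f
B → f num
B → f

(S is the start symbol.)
Left-factoring transforms A → αβ₁ | αβ₂ into A → αA' and A' → β₁ | β₂
(α is the longest common prefix among the alternatives). Repeat until
no nonterminal has two alternatives with a common prefix.

Round 1: S has alternatives sharing prefix 'num'. Introduce S': S → num S'
  Add: S' → S f
  Add: S' → ε
  Add: S' → f num

Round 2: B has alternatives sharing prefix 'f'. Introduce B': B → f B'
  Add: B' → num
  Add: B' → ε

No remaining common prefixes — done.

Resulting grammar:
S → num S'
S' → S f
S' → ε
S' → f num
S → B f
B → f B'
B' → num
B' → ε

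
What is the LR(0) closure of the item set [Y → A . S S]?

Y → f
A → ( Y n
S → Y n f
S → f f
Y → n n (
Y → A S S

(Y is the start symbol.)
To compute CLOSURE, for each item [A → α.Bβ] where B is a non-terminal, add [B → .γ] for all productions B → γ; repeat for the newly added items until nothing changes.

Start with: [Y → A . S S]
  [Y → A . S S] has the dot before S: add [S → . Y n f], [S → . f f]
  [S → . Y n f] has the dot before Y: add [Y → . f], [Y → . n n (], [Y → . A S S]
  [Y → . A S S] has the dot before A: add [A → . ( Y n]
No further items can be added.

CLOSURE = { [A → . ( Y n], [S → . Y n f], [S → . f f], [Y → . A S S], [Y → . f], [Y → . n n (], [Y → A . S S] }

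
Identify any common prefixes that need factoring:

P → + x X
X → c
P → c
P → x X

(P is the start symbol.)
No, left-factoring is not needed

Left-factoring is needed when two productions for the same non-terminal
share a common prefix on the right-hand side.

Productions for P:
  P → + x X
  P → c
  P → x X

No common prefixes found.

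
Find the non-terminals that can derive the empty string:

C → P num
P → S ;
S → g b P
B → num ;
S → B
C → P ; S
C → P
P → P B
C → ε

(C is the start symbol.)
A non-terminal is nullable if it can derive ε (the empty string): either it has an ε-production, or it has a production whose right-hand side consists entirely of nullable non-terminals.

ε-productions: C → ε
So C is immediately nullable.
No further non-terminal can be added: every production for the remaining non-terminals contains a terminal or a non-nullable non-terminal.
Nullable = { 'C' }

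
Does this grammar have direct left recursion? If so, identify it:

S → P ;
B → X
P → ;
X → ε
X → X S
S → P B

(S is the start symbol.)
Direct left recursion occurs when N → N α for some non-terminal N (the right-hand side begins with the left-hand side itself).

S → P ;: starts with P
B → X: starts with X
P → ;: starts with ';'
X → ε: starts with ε
X → X S: LEFT RECURSIVE (starts with X)
S → P B: starts with P

The grammar has direct left recursion on: X.

Answer: Yes, X is left-recursive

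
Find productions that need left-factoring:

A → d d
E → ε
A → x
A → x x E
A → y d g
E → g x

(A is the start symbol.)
Left-factoring is needed when two productions for the same non-terminal
share a common prefix on the right-hand side.

Productions for A:
  A → d d
  A → x
  A → x x E
  A → y d g
Productions for E:
  E → ε
  E → g x

Found common prefix 'x' in productions for A

Answer: Yes, A has productions with common prefix 'x'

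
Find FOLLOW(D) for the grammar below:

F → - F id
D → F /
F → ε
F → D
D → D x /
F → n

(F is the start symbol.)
To compute FOLLOW(D), find every occurrence of D on a right-hand side N → α D β: add FIRST(β) \ {ε}, and if β is empty or nullable also add FOLLOW(N). Iterate to a fixed point.

In F → D: D is at the end, add FOLLOW(F)
In D → D x /: D is followed by x '/', add FIRST(x '/') \ {ε} = { 'x' }

The FOLLOW sets referred to above (computed the same way, to a fixed point):
  FOLLOW(F) = { $, '/', 'id' }

Taking the union: FOLLOW(D) = { $, '/', 'id', 'x' }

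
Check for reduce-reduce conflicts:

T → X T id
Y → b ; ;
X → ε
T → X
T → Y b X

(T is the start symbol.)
Yes — I2: [T → X .] vs [X → .]

A reduce-reduce conflict occurs when an LR(0) state has two complete items [A → α .] and [B → β .] — both call for a reduction, and with no lookahead the parser cannot choose between them.

Augment with T' → T and build the canonical LR(0) collection (I0 = CLOSURE({[T' → . T]}), then GOTO on every symbol after a dot until no new states appear). It has 11 states:
  I0: { [T → . X T id], [T → . X], [T → . Y b X], [T' → . T], [X → .], [Y → . b ; ;] }  — shift, reduce
  I1: { [T' → T .] }  — accept
  I2: { [T → . X T id], [T → . X], [T → . Y b X], [T → X . T id], [T → X .], [X → .], [Y → . b ; ;] }  — shift, 2 reduces
  I3: { [T → Y . b X] }  — shift
  I4: { [Y → b . ; ;] }  — shift
  I5: { [Y → b ; . ;] }  — shift
  I6: { [Y → b ; ; .] }  — reduce
  I7: { [T → Y b . X], [X → .] }  — reduce
  I8: { [T → Y b X .] }  — reduce
  I9: { [T → X T . id] }  — shift
  I10: { [T → X T id .] }  — reduce

I2 contains complete items [T → X .], [X → .] — reduce-reduce conflict.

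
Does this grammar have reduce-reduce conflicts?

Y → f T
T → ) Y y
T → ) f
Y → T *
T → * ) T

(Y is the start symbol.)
Augment with Y' → Y and build the canonical LR(0) collection (I0 = CLOSURE({[Y' → . Y]}), then GOTO on every symbol after a dot until no new states appear). It has 13 states:
  I0: { [T → . ) Y y], [T → . ) f], [T → . * ) T], [Y → . T *], [Y → . f T], [Y' → . Y] }  — shift
  I1: { [T → ) . Y y], [T → ) . f], [T → . ) Y y], [T → . ) f], [T → . * ) T], [Y → . T *], [Y → . f T] }  — shift
  I2: { [T → * . ) T] }  — shift
  I3: { [Y → T . *] }  — shift
  I4: { [Y' → Y .] }  — accept
  I5: { [T → . ) Y y], [T → . ) f], [T → . * ) T], [Y → f . T] }  — shift
  I6: { [Y → f T .] }  — reduce
  I7: { [Y → T * .] }  — reduce
  I8: { [T → * ) . T], [T → . ) Y y], [T → . ) f], [T → . * ) T] }  — shift
  I9: { [T → * ) T .] }  — reduce
  I10: { [T → ) Y . y] }  — shift
  I11: { [T → ) f .], [T → . ) Y y], [T → . ) f], [T → . * ) T], [Y → f . T] }  — shift, reduce
  I12: { [T → ) Y y .] }  — reduce

No state contains more than one complete item.

Answer: No reduce-reduce conflicts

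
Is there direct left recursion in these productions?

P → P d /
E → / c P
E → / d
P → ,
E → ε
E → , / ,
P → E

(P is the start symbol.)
Yes, P is left-recursive

P → P d /: LEFT RECURSIVE (starts with P)
E → / c P: starts with '/'
E → / d: starts with '/'
P → ,: starts with ','
E → ε: starts with ε
E → , / ,: starts with ','
P → E: starts with E

The grammar has direct left recursion on: P.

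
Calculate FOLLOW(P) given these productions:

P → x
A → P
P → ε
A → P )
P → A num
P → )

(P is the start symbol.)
{ $, ')', 'num' }

To compute FOLLOW(P), find every occurrence of P on a right-hand side N → α P β: add FIRST(β) \ {ε}, and if β is empty or nullable also add FOLLOW(N). Iterate to a fixed point.

P is the start symbol, so $ ∈ FOLLOW(P).
In A → P: P is at the end, add FOLLOW(A)
In A → P ): P is followed by ')', add FIRST(')') \ {ε} = { ')' }

The FOLLOW sets referred to above (computed the same way, to a fixed point):
  FOLLOW(A) = { 'num' }

Taking the union: FOLLOW(P) = { $, ')', 'num' }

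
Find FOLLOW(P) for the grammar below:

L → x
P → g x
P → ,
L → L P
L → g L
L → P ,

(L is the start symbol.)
{ $, ',', 'g' }

To compute FOLLOW(P), find every occurrence of P on a right-hand side N → α P β: add FIRST(β) \ {ε}, and if β is empty or nullable also add FOLLOW(N). Iterate to a fixed point.

In L → L P: P is at the end, add FOLLOW(L)
In L → P ,: P is followed by ',', add FIRST(',') \ {ε} = { ',' }

The FOLLOW sets referred to above (computed the same way, to a fixed point):
  FOLLOW(L) = { $, ',', 'g' }

Taking the union: FOLLOW(P) = { $, ',', 'g' }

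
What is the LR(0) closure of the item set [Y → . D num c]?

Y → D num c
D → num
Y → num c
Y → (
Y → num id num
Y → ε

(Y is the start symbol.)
To compute CLOSURE, for each item [A → α.Bβ] where B is a non-terminal, add [B → .γ] for all productions B → γ; repeat for the newly added items until nothing changes.

Start with: [Y → . D num c]
  [Y → . D num c] has the dot before D: add [D → . num]
No further items can be added.

CLOSURE = { [D → . num], [Y → . D num c] }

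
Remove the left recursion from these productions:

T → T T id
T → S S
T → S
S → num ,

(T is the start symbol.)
T is directly left-recursive. The standard transformation for
  A → A α₁ | ... | A α_m | β₁ | ... | β_n
is
  A  → β₁ A' | ... | β_n A'
  A' → α₁ A' | ... | α_m A' | ε

T → S S becomes T → S S T'
T → S becomes T → S T'
T → T T id becomes T' → T id T'
Add T' → ε

Productions for other non-terminals are unchanged:
  S → num ,

Resulting grammar:
T → S S T'
T → S T'
T' → T id T'
T' → ε
S → num ,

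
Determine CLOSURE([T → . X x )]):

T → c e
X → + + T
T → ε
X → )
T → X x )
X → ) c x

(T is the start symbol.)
{ [T → . X x )], [X → . ) c x], [X → . )], [X → . + + T] }

To compute CLOSURE, for each item [A → α.Bβ] where B is a non-terminal, add [B → .γ] for all productions B → γ; repeat for the newly added items until nothing changes.

Start with: [T → . X x )]
  [T → . X x )] has the dot before X: add [X → . + + T], [X → . )], [X → . ) c x]
No further items can be added.

CLOSURE = { [T → . X x )], [X → . ) c x], [X → . )], [X → . + + T] }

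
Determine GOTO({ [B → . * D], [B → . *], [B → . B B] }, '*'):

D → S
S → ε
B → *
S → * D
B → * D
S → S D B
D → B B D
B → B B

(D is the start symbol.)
GOTO(I, '*') = CLOSURE({ [A → αX.β] : [A → α.Xβ] ∈ I, X = '*' })

Items with dot before '*', with the dot advanced:
  [B → . *] → [B → * .]
  [B → . * D] → [B → * . D]
Closure of the advanced items:
  [B → * . D] has the dot before D: add [D → . S], [D → . B B D]
  [D → . S] has the dot before S: add [S → .], [S → . * D], [S → . S D B]
  [D → . B B D] has the dot before B: add [B → . *], [B → . * D], [B → . B B]

GOTO = { [B → * . D], [B → * .], [B → . * D], [B → . *], [B → . B B], [D → . B B D], [D → . S], [S → . * D], [S → . S D B], [S → .] }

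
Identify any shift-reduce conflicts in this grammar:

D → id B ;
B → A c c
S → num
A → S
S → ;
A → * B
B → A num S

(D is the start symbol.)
No shift-reduce conflicts

A shift-reduce conflict occurs when an LR(0) state has both:
  - a complete (reduce) item [A → α .] (dot at the end), and
  - a shift item [B → β . c γ] (dot before a terminal).

Augment with D' → D and build the canonical LR(0) collection (I0 = CLOSURE({[D' → . D]}), then GOTO on every symbol after a dot until no new states appear). It has 15 states:
  I0: { [D → . id B ;], [D' → . D] }  — shift
  I1: { [D' → D .] }  — accept
  I2: { [A → . * B], [A → . S], [B → . A c c], [B → . A num S], [D → id . B ;], [S → . ;], [S → . num] }  — shift
  I3: { [A → * . B], [A → . * B], [A → . S], [B → . A c c], [B → . A num S], [S → . ;], [S → . num] }  — shift
  I4: { [S → ; .] }  — reduce
  I5: { [B → A . c c], [B → A . num S] }  — shift
  I6: { [D → id B . ;] }  — shift
  I7: { [A → S .] }  — reduce
  I8: { [S → num .] }  — reduce
  I9: { [D → id B ; .] }  — reduce
  I10: { [B → A c . c] }  — shift
  I11: { [B → A num . S], [S → . ;], [S → . num] }  — shift
  I12: { [B → A num S .] }  — reduce
  I13: { [B → A c c .] }  — reduce
  I14: { [A → * B .] }  — reduce

No state contains both a complete item and a shift item.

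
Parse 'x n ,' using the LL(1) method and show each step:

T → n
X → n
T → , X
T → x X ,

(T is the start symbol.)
Stack is shown with the top on the left.

Stack    Input    Action
------------------------
T $      x n , $  output T → x X ,
x X , $  x n , $  match 'x'
X , $    n , $    output X → n
n , $    n , $    match 'n'
, $      , $      match ','
$        $        accept

The string is accepted.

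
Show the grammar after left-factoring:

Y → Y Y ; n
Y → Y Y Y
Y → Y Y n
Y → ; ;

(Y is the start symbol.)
Left-factoring transforms A → αβ₁ | αβ₂ into A → αA' and A' → β₁ | β₂
(α is the longest common prefix among the alternatives). Repeat until
no nonterminal has two alternatives with a common prefix.

Round 1: Y has alternatives sharing prefix 'Y Y'. Introduce Y': Y → Y Y Y'
  Add: Y' → ; n
  Add: Y' → Y
  Add: Y' → n

No remaining common prefixes — done.

Resulting grammar:
Y → Y Y Y'
Y' → ; n
Y' → Y
Y' → n
Y → ; ;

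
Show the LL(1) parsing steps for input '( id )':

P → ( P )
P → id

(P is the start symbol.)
LL(1) parsing maintains a stack (initially the start symbol over $) and the input. At each step: if the stack top is a terminal, match it against the current input token; if it is a non-terminal N, replace it with the RHS of M[N, lookahead] (the unique production whose predict set contains the lookahead).

Stack is shown with the top on the left.

Stack    Input     Action
-------------------------
P $      ( id ) $  output P → ( P )
( P ) $  ( id ) $  match '('
P ) $    id ) $    output P → id
id ) $   id ) $    match 'id'
) $      ) $       match ')'
$        $         accept

The string is accepted.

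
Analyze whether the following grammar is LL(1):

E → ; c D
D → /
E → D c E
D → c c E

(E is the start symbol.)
A grammar is LL(1) if for each non-terminal N with multiple productions, the predict sets of those productions are pairwise disjoint, where PREDICT(N → α) = (FIRST(α) \ {ε}) ∪ (FOLLOW(N) if α ⇒* ε).

Relevant sets:
  FIRST(D) = { '/', 'c' }

For E:
  PREDICT(E → ';' c D) = { ';' }
  PREDICT(E → D c E) = { '/', 'c' }
For D:
  PREDICT(D → '/') = { '/' }
  PREDICT(D → c c E) = { 'c' }

All predict sets are disjoint. The grammar IS LL(1).

Answer: Yes, the grammar is LL(1).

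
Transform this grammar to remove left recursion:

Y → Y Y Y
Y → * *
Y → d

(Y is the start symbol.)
Y → * * Y'
Y → d Y'
Y' → Y Y Y'
Y' → ε

Y is directly left-recursive. The standard transformation for
  A → A α₁ | ... | A α_m | β₁ | ... | β_n
is
  A  → β₁ A' | ... | β_n A'
  A' → α₁ A' | ... | α_m A' | ε

Y → * * becomes Y → * * Y'
Y → d becomes Y → d Y'
Y → Y Y Y becomes Y' → Y Y Y'
Add Y' → ε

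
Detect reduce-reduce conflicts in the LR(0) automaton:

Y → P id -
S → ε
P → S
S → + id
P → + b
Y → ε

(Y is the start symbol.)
Yes — I0: [S → .] vs [Y → .]

Augment with Y' → Y and build the canonical LR(0) collection (I0 = CLOSURE({[Y' → . Y]}), then GOTO on every symbol after a dot until no new states appear). It has 9 states:
  I0: { [P → . + b], [P → . S], [S → . + id], [S → .], [Y → . P id -], [Y → .], [Y' → . Y] }  — shift, 2 reduces
  I1: { [P → + . b], [S → + . id] }  — shift
  I2: { [Y → P . id -] }  — shift
  I3: { [P → S .] }  — reduce
  I4: { [Y' → Y .] }  — accept
  I5: { [Y → P id . -] }  — shift
  I6: { [Y → P id - .] }  — reduce
  I7: { [P → + b .] }  — reduce
  I8: { [S → + id .] }  — reduce

I0 contains complete items [S → .], [Y → .] — reduce-reduce conflict.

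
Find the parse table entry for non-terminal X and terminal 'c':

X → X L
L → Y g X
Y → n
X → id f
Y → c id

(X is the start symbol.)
Empty (error entry)

To find M[X, 'c'], we find productions for X where 'c' is in the predict set (PREDICT(N → α) = (FIRST(α) \ {ε}) ∪ (FOLLOW(N) if α ⇒* ε)).

Relevant sets:
  FIRST(X) = { 'id' }

X → X L: PREDICT = { 'id' }
X → id f: PREDICT = { 'id' }

M[X, 'c'] is empty (no production applies)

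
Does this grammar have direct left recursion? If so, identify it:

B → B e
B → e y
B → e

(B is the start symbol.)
Direct left recursion occurs when N → N α for some non-terminal N (the right-hand side begins with the left-hand side itself).

B → B e: LEFT RECURSIVE (starts with B)
B → e y: starts with e
B → e: starts with e

The grammar has direct left recursion on: B.

Answer: Yes, B is left-recursive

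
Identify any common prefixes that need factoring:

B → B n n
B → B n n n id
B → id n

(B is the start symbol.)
Yes, B has productions with common prefix 'B n n'

Left-factoring is needed when two productions for the same non-terminal
share a common prefix on the right-hand side.

Productions for B:
  B → B n n
  B → B n n n id
  B → id n

Found common prefix 'B n n' in productions for B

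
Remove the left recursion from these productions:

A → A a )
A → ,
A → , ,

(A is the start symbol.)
A → , A'
A → , , A'
A' → a ) A'
A' → ε

A is directly left-recursive. The standard transformation for
  A → A α₁ | ... | A α_m | β₁ | ... | β_n
is
  A  → β₁ A' | ... | β_n A'
  A' → α₁ A' | ... | α_m A' | ε

A → , becomes A → , A'
A → , , becomes A → , , A'
A → A a ) becomes A' → a ) A'
Add A' → ε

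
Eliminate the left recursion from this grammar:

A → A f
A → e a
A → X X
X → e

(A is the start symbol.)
A → e a A'
A → X X A'
A' → f A'
A' → ε
X → e

A is directly left-recursive. The standard transformation for
  A → A α₁ | ... | A α_m | β₁ | ... | β_n
is
  A  → β₁ A' | ... | β_n A'
  A' → α₁ A' | ... | α_m A' | ε

A → e a becomes A → e a A'
A → X X becomes A → X X A'
A → A f becomes A' → f A'
Add A' → ε

Productions for other non-terminals are unchanged:
  X → e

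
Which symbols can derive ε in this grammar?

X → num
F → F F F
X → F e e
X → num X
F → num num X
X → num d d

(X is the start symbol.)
None

A non-terminal is nullable if it can derive ε (the empty string): either it has an ε-production, or it has a production whose right-hand side consists entirely of nullable non-terminals.

There are no ε-productions, so no non-terminal can derive ε.
No non-terminals are nullable.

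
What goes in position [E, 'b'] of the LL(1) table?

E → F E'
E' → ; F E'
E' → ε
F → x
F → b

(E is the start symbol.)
E → F E'

To find M[E, 'b'], we find productions for E where 'b' is in the predict set (PREDICT(N → α) = (FIRST(α) \ {ε}) ∪ (FOLLOW(N) if α ⇒* ε)).

Relevant sets:
  FIRST(F) = { 'b', 'x' }

E → F E': PREDICT = { 'b', 'x' }
  'b' is in predict set, so this production goes in M[E, 'b']

M[E, 'b'] = E → F E'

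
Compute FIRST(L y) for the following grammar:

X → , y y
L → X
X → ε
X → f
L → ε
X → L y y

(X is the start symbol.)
FIRST sets of the non-terminals involved (from the grammar, by fixed-point iteration):
  FIRST(L) = { ',', 'f', 'y', ε }

To compute FIRST(L y), process the symbols left to right:
Symbol L is a non-terminal. Add FIRST(L) \ {ε} = { ',', 'f', 'y' }
L is nullable (ε ∈ FIRST(L)), continue to the next symbol.
Symbol y is a terminal. Add 'y' and stop.
FIRST(L y) = { ',', 'f', 'y' }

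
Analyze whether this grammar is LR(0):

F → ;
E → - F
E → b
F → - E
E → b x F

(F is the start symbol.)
No. Shift-reduce conflict between [E → b .] and [E → b . x F]

A grammar is LR(0) if no state in the canonical LR(0) collection has:
  - both a shift item (dot before a terminal) and a complete item (shift-reduce conflict), or
  - two or more complete items (reduce-reduce conflict; the accept item [F' → F .] counts as a complete item here).

Augment with F' → F and build the canonical LR(0) collection (I0 = CLOSURE({[F' → . F]}), then GOTO on every symbol after a dot until no new states appear). It has 10 states:
  I0: { [F → . - E], [F → . ;], [F' → . F] }  — shift
  I1: { [E → . - F], [E → . b x F], [E → . b], [F → - . E] }  — shift
  I2: { [F → ; .] }  — reduce
  I3: { [F' → F .] }  — accept
  I4: { [E → - . F], [F → . - E], [F → . ;] }  — shift
  I5: { [F → - E .] }  — reduce
  I6: { [E → b . x F], [E → b .] }  — shift, reduce
  I7: { [E → b x . F], [F → . - E], [F → . ;] }  — shift
  I8: { [E → b x F .] }  — reduce
  I9: { [E → - F .] }  — reduce

Conflict in state I6:
  Shift-reduce conflict between [E → b .] and [E → b . x F]
So the grammar is NOT LR(0).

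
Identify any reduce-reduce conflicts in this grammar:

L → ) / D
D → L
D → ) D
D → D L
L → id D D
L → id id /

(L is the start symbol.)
Yes — I10: [D → D L .] vs [D → L .]

A reduce-reduce conflict occurs when an LR(0) state has two complete items [A → α .] and [B → β .] — both call for a reduction, and with no lookahead the parser cannot choose between them.

Augment with L' → L and build the canonical LR(0) collection (I0 = CLOSURE({[L' → . L]}), then GOTO on every symbol after a dot until no new states appear). It has 15 states:
  I0: { [L → . ) / D], [L → . id D D], [L → . id id /], [L' → . L] }  — shift
  I1: { [L → ) . / D] }  — shift
  I2: { [L' → L .] }  — accept
  I3: { [D → . ) D], [D → . D L], [D → . L], [L → . ) / D], [L → . id D D], [L → . id id /], [L → id . D D], [L → id . id /] }  — shift
  I4: { [D → ) . D], [D → . ) D], [D → . D L], [D → . L], [L → ) . / D], [L → . ) / D], [L → . id D D], [L → . id id /] }  — shift
  I5: { [D → . ) D], [D → . D L], [D → . L], [D → D . L], [L → . ) / D], [L → . id D D], [L → . id id /], [L → id D . D] }  — shift
  I6: { [D → L .] }  — reduce
  I7: { [D → . ) D], [D → . D L], [D → . L], [L → . ) / D], [L → . id D D], [L → . id id /], [L → id . D D], [L → id . id /], [L → id id . /] }  — shift
  I8: { [L → id id / .] }  — reduce
  I9: { [D → D . L], [L → . ) / D], [L → . id D D], [L → . id id /], [L → id D D .] }  — shift, reduce
  I10: { [D → D L .], [D → L .] }  — 2 reduces
  I11: { [D → D L .] }  — reduce
  I12: { [D → . ) D], [D → . D L], [D → . L], [L → ) / . D], [L → . ) / D], [L → . id D D], [L → . id id /] }  — shift
  I13: { [D → ) D .], [D → D . L], [L → . ) / D], [L → . id D D], [L → . id id /] }  — shift, reduce
  I14: { [D → D . L], [L → ) / D .], [L → . ) / D], [L → . id D D], [L → . id id /] }  — shift, reduce

I10 contains complete items [D → D L .], [D → L .] — reduce-reduce conflict.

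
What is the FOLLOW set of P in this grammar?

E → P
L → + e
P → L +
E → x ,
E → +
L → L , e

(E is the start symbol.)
To compute FOLLOW(P), find every occurrence of P on a right-hand side N → α P β: add FIRST(β) \ {ε}, and if β is empty or nullable also add FOLLOW(N). Iterate to a fixed point.

In E → P: P is at the end, add FOLLOW(E)

The FOLLOW sets referred to above (computed the same way, to a fixed point):
  FOLLOW(E) = { $ }

Taking the union: FOLLOW(P) = { $ }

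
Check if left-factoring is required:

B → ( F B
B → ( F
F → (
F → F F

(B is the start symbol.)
Yes, B has productions with common prefix '( F'

Left-factoring is needed when two productions for the same non-terminal
share a common prefix on the right-hand side.

Productions for B:
  B → ( F B
  B → ( F
Productions for F:
  F → (
  F → F F

Found common prefix '( F' in productions for B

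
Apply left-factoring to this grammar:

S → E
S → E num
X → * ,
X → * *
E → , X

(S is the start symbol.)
S → E S'
S' → ε
S' → num
X → * X'
X' → ,
X' → *
E → , X

Left-factoring transforms A → αβ₁ | αβ₂ into A → αA' and A' → β₁ | β₂
(α is the longest common prefix among the alternatives). Repeat until
no nonterminal has two alternatives with a common prefix.

Round 1: S has alternatives sharing prefix 'E'. Introduce S': S → E S'
  Add: S' → ε
  Add: S' → num

Round 2: X has alternatives sharing prefix '*'. Introduce X': X → * X'
  Add: X' → ,
  Add: X' → *

No remaining common prefixes — done.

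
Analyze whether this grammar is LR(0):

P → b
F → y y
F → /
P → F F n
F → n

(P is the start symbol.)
Yes, the grammar is LR(0)

A grammar is LR(0) if no state in the canonical LR(0) collection has:
  - both a shift item (dot before a terminal) and a complete item (shift-reduce conflict), or
  - two or more complete items (reduce-reduce conflict; the accept item [P' → P .] counts as a complete item here).

Augment with P' → P and build the canonical LR(0) collection (I0 = CLOSURE({[P' → . P]}), then GOTO on every symbol after a dot until no new states appear). It has 10 states:
  I0: { [F → . /], [F → . n], [F → . y y], [P → . F F n], [P → . b], [P' → . P] }  — shift
  I1: { [F → / .] }  — reduce
  I2: { [F → . /], [F → . n], [F → . y y], [P → F . F n] }  — shift
  I3: { [P' → P .] }  — accept
  I4: { [P → b .] }  — reduce
  I5: { [F → n .] }  — reduce
  I6: { [F → y . y] }  — shift
  I7: { [F → y y .] }  — reduce
  I8: { [P → F F . n] }  — shift
  I9: { [P → F F n .] }  — reduce

Every state is either a pure shift/goto state or contains exactly one complete item and nothing to shift — no conflicts. The grammar is LR(0).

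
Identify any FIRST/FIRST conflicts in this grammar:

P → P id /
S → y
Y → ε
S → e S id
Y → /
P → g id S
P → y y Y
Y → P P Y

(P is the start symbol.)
Yes. P → P id '/' / P → g id S on { 'g' }; P → P id '/' / P → y y Y on { 'y' }

A FIRST/FIRST conflict occurs when two productions N → α and N → β for the same non-terminal have FIRST(α) ∩ FIRST(β) ≠ ∅ (with ε ∈ FIRST of a nullable right-hand side, so two nullable alternatives also conflict).

FIRST sets of the non-terminals at (or reachable through a nullable prefix from) the front of some alternative:
  FIRST(P) = { 'g', 'y' }

Productions for P:
  P → P id /: FIRST = { 'g', 'y' }
  P → g id S: FIRST = { 'g' }
  P → y y Y: FIRST = { 'y' }
Productions for S:
  S → y: FIRST = { 'y' }
  S → e S id: FIRST = { 'e' }
Productions for Y:
  Y → ε: FIRST = { ε }
  Y → /: FIRST = { '/' }
  Y → P P Y: FIRST = { 'g', 'y' }

Conflict for P: P → P id / and P → g id S
  Overlap: { 'g' }
Conflict for P: P → P id / and P → y y Y
  Overlap: { 'y' }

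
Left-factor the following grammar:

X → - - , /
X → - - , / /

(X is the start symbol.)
X → - - , / X'
X' → ε
X' → /

Left-factoring transforms A → αβ₁ | αβ₂ into A → αA' and A' → β₁ | β₂
(α is the longest common prefix among the alternatives). Repeat until
no nonterminal has two alternatives with a common prefix.

Round 1: X has alternatives sharing prefix '- - , /'. Introduce X': X → - - , / X'
  Add: X' → ε
  Add: X' → /

No remaining common prefixes — done.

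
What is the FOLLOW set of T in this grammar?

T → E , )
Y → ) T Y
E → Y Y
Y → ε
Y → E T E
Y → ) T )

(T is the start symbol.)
To compute FOLLOW(T), find every occurrence of T on a right-hand side N → α T β: add FIRST(β) \ {ε}, and if β is empty or nullable also add FOLLOW(N). Iterate to a fixed point.

T is the start symbol, so $ ∈ FOLLOW(T).
In Y → ) T Y: T is followed by Y, add FIRST(Y) \ {ε} = { ')', ',' }
  Y is nullable, so also add FOLLOW(Y)
In Y → E T E: T is followed by E, add FIRST(E) \ {ε} = { ')', ',' }
  E is nullable, so also add FOLLOW(Y)
In Y → ) T ): T is followed by ')', add FIRST(')') \ {ε} = { ')' }

The FOLLOW sets referred to above (computed the same way, to a fixed point):
  FOLLOW(Y) = { ')', ',' }

Taking the union: FOLLOW(T) = { $, ')', ',' }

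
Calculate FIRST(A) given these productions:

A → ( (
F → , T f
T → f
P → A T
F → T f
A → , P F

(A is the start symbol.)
From A → ( (:
  - '(' is a terminal: add '(' and stop
From A → , P F:
  - ',' is a terminal: add ',' and stop

Collecting: FIRST(A) = { '(', ',' }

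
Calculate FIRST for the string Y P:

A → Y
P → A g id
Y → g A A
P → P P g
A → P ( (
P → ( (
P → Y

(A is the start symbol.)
{ 'g' }

FIRST sets of the non-terminals involved (from the grammar, by fixed-point iteration):
  FIRST(Y) = { 'g' }

To compute FIRST(Y P), process the symbols left to right:
Symbol Y is a non-terminal. Add FIRST(Y) \ {ε} = { 'g' }
Y is not nullable (ε ∉ FIRST(Y)), so stop here.
FIRST(Y P) = { 'g' }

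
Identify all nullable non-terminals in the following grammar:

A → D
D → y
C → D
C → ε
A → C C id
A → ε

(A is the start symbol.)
A non-terminal is nullable if it can derive ε (the empty string): either it has an ε-production, or it has a production whose right-hand side consists entirely of nullable non-terminals.

ε-productions: C → ε, A → ε
So C, A are immediately nullable.
No further non-terminal can be added: every production for the remaining non-terminals contains a terminal or a non-nullable non-terminal.
Nullable = { 'A', 'C' }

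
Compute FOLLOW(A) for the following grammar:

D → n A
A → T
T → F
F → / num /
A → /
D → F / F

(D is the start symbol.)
{ $ }

To compute FOLLOW(A), find every occurrence of A on a right-hand side N → α A β: add FIRST(β) \ {ε}, and if β is empty or nullable also add FOLLOW(N). Iterate to a fixed point.

In D → n A: A is at the end, add FOLLOW(D)

The FOLLOW sets referred to above (computed the same way, to a fixed point):
  FOLLOW(D) = { $ }

Taking the union: FOLLOW(A) = { $ }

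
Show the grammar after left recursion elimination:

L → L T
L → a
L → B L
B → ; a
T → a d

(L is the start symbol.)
L → a L'
L → B L L'
L' → T L'
L' → ε
B → ; a
T → a d

L is directly left-recursive. The standard transformation for
  A → A α₁ | ... | A α_m | β₁ | ... | β_n
is
  A  → β₁ A' | ... | β_n A'
  A' → α₁ A' | ... | α_m A' | ε

L → a becomes L → a L'
L → B L becomes L → B L L'
L → L T becomes L' → T L'
Add L' → ε

Productions for other non-terminals are unchanged:
  B → ; a
  T → a d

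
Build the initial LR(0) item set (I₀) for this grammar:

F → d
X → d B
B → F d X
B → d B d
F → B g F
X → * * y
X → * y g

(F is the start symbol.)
{ [B → . F d X], [B → . d B d], [F → . B g F], [F → . d], [F' → . F] }

First, augment the grammar with F' → F
I₀ = CLOSURE({ [F' → . F] }):
  [F' → . F] has the dot before F: add [F → . d], [F → . B g F]
  [F → . B g F] has the dot before B: add [B → . F d X], [B → . d B d]
No further items can be added.

I₀ = { [B → . F d X], [B → . d B d], [F → . B g F], [F → . d], [F' → . F] }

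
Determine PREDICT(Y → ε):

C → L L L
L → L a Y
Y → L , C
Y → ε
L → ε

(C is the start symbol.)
PREDICT(Y → ε) = (FIRST(RHS) \ {ε}) ∪ (FOLLOW(Y) if ε ∈ FIRST(RHS), i.e. RHS ⇒* ε)
The right-hand side is ε (FIRST(ε) = { ε }), so the predict set is FOLLOW(Y) = { $, ',', 'a' }
PREDICT(Y → ε) = { $, ',', 'a' }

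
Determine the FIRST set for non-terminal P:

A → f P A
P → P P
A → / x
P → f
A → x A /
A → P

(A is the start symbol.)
{ 'f' }

From P → P P:
  - P is the symbol being defined: contributes nothing new
    P is not nullable, so stop
From P → f:
  - f is a terminal: add 'f' and stop

Collecting: FIRST(P) = { 'f' }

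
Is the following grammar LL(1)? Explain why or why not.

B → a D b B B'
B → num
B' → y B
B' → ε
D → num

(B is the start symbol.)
Relevant sets:
  FOLLOW(B') = { $, 'y' }

For B:
  PREDICT(B → a D b B B') = { 'a' }
  PREDICT(B → num) = { 'num' }
For B':
  PREDICT(B' → y B) = { 'y' }
  PREDICT(B' → ε) = { $, 'y' }
D has a single production, so nothing to check there.

Conflict found: Predict set conflict for B': { 'y' }
The grammar is NOT LL(1).

Answer: No. Predict set conflict for B': { 'y' }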